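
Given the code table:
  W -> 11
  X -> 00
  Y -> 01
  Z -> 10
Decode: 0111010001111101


Decoding:
01 -> Y
11 -> W
01 -> Y
00 -> X
01 -> Y
11 -> W
11 -> W
01 -> Y


Result: YWYXYWWY


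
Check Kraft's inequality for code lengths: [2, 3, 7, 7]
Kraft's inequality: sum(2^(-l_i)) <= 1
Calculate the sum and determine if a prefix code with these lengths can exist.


Sum = 2^(-2) + 2^(-3) + 2^(-7) + 2^(-7)
    = 0.25 + 0.125 + 0.0078125 + 0.0078125
    = 50/128 = 0.390625
Since 0.390625 <= 1, Kraft's inequality IS satisfied.
A prefix code with these lengths CAN exist.

Kraft sum = 0.390625. Satisfied.


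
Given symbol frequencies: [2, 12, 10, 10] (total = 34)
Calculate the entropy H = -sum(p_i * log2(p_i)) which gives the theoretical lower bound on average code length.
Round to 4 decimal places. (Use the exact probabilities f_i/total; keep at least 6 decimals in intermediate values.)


Per-symbol terms -p_i * log2(p_i) with p_i = f_i/34:
  p = 2/34 = 0.058824: log2(p) = -4.087463, -p*log2(p) = 0.240439
  p = 12/34 = 0.352941: log2(p) = -1.502500, -p*log2(p) = 0.530294
  p = 10/34 = 0.294118: log2(p) = -1.765535, -p*log2(p) = 0.519275
  p = 10/34 = 0.294118: log2(p) = -1.765535, -p*log2(p) = 0.519275
H = 0.240439 + 0.530294 + 0.519275 + 0.519275 = 1.809283

H = 1.8093 bits/symbol


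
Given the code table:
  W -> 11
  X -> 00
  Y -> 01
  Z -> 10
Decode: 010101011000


Decoding:
01 -> Y
01 -> Y
01 -> Y
01 -> Y
10 -> Z
00 -> X


Result: YYYYZX


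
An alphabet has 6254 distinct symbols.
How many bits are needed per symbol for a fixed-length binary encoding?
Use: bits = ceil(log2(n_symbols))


log2(6254) = 12.6106
Bracket: 2^12 = 4096 < 6254 <= 2^13 = 8192
So ceil(log2(6254)) = 13

bits = ceil(log2(6254)) = ceil(12.6106) = 13 bits


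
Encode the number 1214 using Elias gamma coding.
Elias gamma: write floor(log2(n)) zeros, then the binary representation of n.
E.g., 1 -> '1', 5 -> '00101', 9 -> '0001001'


num_bits = floor(log2(1214)) + 1 = 11
leading_zeros = num_bits - 1 = 10
binary(1214) = 10010111110

Elias gamma(1214) = '0000000000' + '10010111110' = 000000000010010111110 (21 bits)


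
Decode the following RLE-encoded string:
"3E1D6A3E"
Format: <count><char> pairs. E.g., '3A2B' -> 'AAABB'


Expanding each <count><char> pair:
  3E -> 'EEE'
  1D -> 'D'
  6A -> 'AAAAAA'
  3E -> 'EEE'

Decoded = EEEDAAAAAAEEE


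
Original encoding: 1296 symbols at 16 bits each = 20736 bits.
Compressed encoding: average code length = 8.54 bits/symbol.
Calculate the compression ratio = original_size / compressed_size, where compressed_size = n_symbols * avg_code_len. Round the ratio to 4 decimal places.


original_size = n_symbols * orig_bits = 1296 * 16 = 20736 bits
compressed_size = n_symbols * avg_code_len = 1296 * 8.54 = 11067.84 bits
ratio = original_size / compressed_size = 20736 / 11067.84 = 1.8735

Compression ratio = 1.8735


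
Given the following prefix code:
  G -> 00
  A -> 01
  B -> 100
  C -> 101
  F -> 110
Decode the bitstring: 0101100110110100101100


Decoding step by step:
Bits 01 -> A
Bits 01 -> A
Bits 100 -> B
Bits 110 -> F
Bits 110 -> F
Bits 100 -> B
Bits 101 -> C
Bits 100 -> B


Decoded message: AABFFBCB


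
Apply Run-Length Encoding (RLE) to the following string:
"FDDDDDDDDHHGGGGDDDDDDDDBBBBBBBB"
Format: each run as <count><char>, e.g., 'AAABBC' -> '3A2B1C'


Scanning runs left to right:
  i=0: run of 'F' x 1 -> '1F'
  i=1: run of 'D' x 8 -> '8D'
  i=9: run of 'H' x 2 -> '2H'
  i=11: run of 'G' x 4 -> '4G'
  i=15: run of 'D' x 8 -> '8D'
  i=23: run of 'B' x 8 -> '8B'

RLE = 1F8D2H4G8D8B


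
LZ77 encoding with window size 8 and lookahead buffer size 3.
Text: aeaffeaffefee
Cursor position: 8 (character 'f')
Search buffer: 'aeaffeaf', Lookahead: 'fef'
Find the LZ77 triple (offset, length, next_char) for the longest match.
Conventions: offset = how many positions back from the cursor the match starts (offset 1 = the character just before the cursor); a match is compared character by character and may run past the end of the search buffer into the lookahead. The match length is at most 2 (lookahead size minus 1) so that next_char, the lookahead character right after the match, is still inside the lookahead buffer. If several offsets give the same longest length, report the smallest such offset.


Try each offset into the search buffer:
  offset=1 (pos 7, char 'f'): match length 1
  offset=2 (pos 6, char 'a'): match length 0
  offset=3 (pos 5, char 'e'): match length 0
  offset=4 (pos 4, char 'f'): match length 2
  offset=5 (pos 3, char 'f'): match length 1
  offset=6 (pos 2, char 'a'): match length 0
  offset=7 (pos 1, char 'e'): match length 0
  offset=8 (pos 0, char 'a'): match length 0
Longest match has length 2 at offset 4.
next_char = character at position 8 + 2 = 10 -> 'f'

Best match: offset=4, length=2 (matching 'fe' starting at position 4)
LZ77 triple: (4, 2, 'f')


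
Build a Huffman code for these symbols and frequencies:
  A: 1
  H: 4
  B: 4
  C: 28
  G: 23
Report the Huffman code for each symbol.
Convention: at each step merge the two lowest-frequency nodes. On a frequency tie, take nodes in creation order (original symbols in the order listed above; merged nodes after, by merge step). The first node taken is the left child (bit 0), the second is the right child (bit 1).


Huffman tree construction:
Step 1: Merge A(1) + H(4) = 5
Step 2: Merge B(4) + (A+H)(5) = 9
Step 3: Merge (B+(A+H))(9) + G(23) = 32
Step 4: Merge C(28) + ((B+(A+H))+G)(32) = 60
Read each symbol's code off the tree from the root (left child = 0, right child = 1).

Codes:
  A: 1010 (length 4)
  H: 1011 (length 4)
  B: 100 (length 3)
  C: 0 (length 1)
  G: 11 (length 2)
Average code length: 106/60 = 1.7667 bits/symbol


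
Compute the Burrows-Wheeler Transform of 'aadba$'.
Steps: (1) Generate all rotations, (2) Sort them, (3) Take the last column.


Rotations (sorted):
  0: $aadba -> last char: a
  1: a$aadb -> last char: b
  2: aadba$ -> last char: $
  3: adba$a -> last char: a
  4: ba$aad -> last char: d
  5: dba$aa -> last char: a


BWT = ab$ada


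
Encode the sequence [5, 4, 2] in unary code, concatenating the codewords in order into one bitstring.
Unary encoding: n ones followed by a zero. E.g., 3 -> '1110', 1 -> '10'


Encode each number as n ones followed by a terminating 0:
  5 -> 111110 (6 bits)
  4 -> 11110 (5 bits)
  2 -> 110 (3 bits)
Total length = 6 + 5 + 3 = 14 bits.

Unary([5, 4, 2]) = 11111011110110 (14 bits)


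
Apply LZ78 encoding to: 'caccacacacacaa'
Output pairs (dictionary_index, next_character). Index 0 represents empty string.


LZ78 encoding steps:
Dictionary: {0: ''}
Step 1: w='' (idx 0), next='c' -> output (0, 'c'), add 'c' as idx 1
Step 2: w='' (idx 0), next='a' -> output (0, 'a'), add 'a' as idx 2
Step 3: w='c' (idx 1), next='c' -> output (1, 'c'), add 'cc' as idx 3
Step 4: w='a' (idx 2), next='c' -> output (2, 'c'), add 'ac' as idx 4
Step 5: w='ac' (idx 4), next='a' -> output (4, 'a'), add 'aca' as idx 5
Step 6: w='c' (idx 1), next='a' -> output (1, 'a'), add 'ca' as idx 6
Step 7: w='ca' (idx 6), next='a' -> output (6, 'a'), add 'caa' as idx 7


Encoded: [(0, 'c'), (0, 'a'), (1, 'c'), (2, 'c'), (4, 'a'), (1, 'a'), (6, 'a')]


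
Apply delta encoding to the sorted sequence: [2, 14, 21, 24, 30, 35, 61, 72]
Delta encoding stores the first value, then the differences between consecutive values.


First value: 2
Deltas:
  14 - 2 = 12
  21 - 14 = 7
  24 - 21 = 3
  30 - 24 = 6
  35 - 30 = 5
  61 - 35 = 26
  72 - 61 = 11


Delta encoded: [2, 12, 7, 3, 6, 5, 26, 11]


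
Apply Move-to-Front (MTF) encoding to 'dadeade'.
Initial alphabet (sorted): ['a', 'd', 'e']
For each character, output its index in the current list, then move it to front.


MTF encoding:
'd': index 1 in ['a', 'd', 'e'] -> ['d', 'a', 'e']
'a': index 1 in ['d', 'a', 'e'] -> ['a', 'd', 'e']
'd': index 1 in ['a', 'd', 'e'] -> ['d', 'a', 'e']
'e': index 2 in ['d', 'a', 'e'] -> ['e', 'd', 'a']
'a': index 2 in ['e', 'd', 'a'] -> ['a', 'e', 'd']
'd': index 2 in ['a', 'e', 'd'] -> ['d', 'a', 'e']
'e': index 2 in ['d', 'a', 'e'] -> ['e', 'd', 'a']


Output: [1, 1, 1, 2, 2, 2, 2]


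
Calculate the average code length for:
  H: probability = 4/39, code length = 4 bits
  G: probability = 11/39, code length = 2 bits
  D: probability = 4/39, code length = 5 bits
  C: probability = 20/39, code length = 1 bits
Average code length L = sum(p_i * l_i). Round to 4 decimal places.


Weighted contributions p_i * l_i:
  H: (4/39) * 4 = 16/39
  G: (11/39) * 2 = 22/39
  D: (4/39) * 5 = 20/39
  C: (20/39) * 1 = 20/39
Sum = (16 + 22 + 20 + 20)/39 = 78/39

L = 78/39 = 2.0000 bits/symbol


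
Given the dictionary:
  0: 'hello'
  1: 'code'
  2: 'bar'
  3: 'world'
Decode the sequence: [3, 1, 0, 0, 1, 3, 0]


Look up each index in the dictionary:
  3 -> 'world'
  1 -> 'code'
  0 -> 'hello'
  0 -> 'hello'
  1 -> 'code'
  3 -> 'world'
  0 -> 'hello'

Decoded: "world code hello hello code world hello"


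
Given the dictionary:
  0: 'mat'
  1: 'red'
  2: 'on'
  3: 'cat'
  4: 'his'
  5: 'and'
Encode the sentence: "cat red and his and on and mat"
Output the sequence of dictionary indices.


Look up each word in the dictionary:
  'cat' -> 3
  'red' -> 1
  'and' -> 5
  'his' -> 4
  'and' -> 5
  'on' -> 2
  'and' -> 5
  'mat' -> 0

Encoded: [3, 1, 5, 4, 5, 2, 5, 0]


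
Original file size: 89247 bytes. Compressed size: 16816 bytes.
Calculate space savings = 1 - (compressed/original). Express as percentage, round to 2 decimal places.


ratio = compressed/original = 16816/89247 = 0.188421
savings = 1 - ratio = 1 - 0.188421 = 0.811579
as a percentage: 0.811579 * 100 = 81.16%

Space savings = 1 - 16816/89247 = 81.16%


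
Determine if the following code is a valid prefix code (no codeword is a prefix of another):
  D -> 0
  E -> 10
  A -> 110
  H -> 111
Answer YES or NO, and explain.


Checking each pair (does one codeword prefix another?):
  D='0' vs E='10': no prefix
  D='0' vs A='110': no prefix
  D='0' vs H='111': no prefix
  E='10' vs D='0': no prefix
  E='10' vs A='110': no prefix
  E='10' vs H='111': no prefix
  A='110' vs D='0': no prefix
  A='110' vs E='10': no prefix
  A='110' vs H='111': no prefix
  H='111' vs D='0': no prefix
  H='111' vs E='10': no prefix
  H='111' vs A='110': no prefix
No violation found over all pairs.

YES -- this is a valid prefix code. No codeword is a prefix of any other codeword.


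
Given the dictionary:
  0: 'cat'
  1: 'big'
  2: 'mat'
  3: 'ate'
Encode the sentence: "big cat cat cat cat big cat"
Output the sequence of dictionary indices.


Look up each word in the dictionary:
  'big' -> 1
  'cat' -> 0
  'cat' -> 0
  'cat' -> 0
  'cat' -> 0
  'big' -> 1
  'cat' -> 0

Encoded: [1, 0, 0, 0, 0, 1, 0]


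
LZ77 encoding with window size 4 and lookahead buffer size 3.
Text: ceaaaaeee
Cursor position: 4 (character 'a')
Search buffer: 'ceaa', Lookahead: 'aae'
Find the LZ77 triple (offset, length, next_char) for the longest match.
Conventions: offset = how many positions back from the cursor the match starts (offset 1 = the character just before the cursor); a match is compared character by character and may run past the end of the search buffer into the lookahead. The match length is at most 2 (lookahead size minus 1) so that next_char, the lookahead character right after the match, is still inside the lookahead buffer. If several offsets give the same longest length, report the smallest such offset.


Try each offset into the search buffer:
  offset=1 (pos 3, char 'a'): match length 2
  offset=2 (pos 2, char 'a'): match length 2
  offset=3 (pos 1, char 'e'): match length 0
  offset=4 (pos 0, char 'c'): match length 0
Longest match has length 2, found at offsets 1, 2; take the smallest, offset 1.
next_char = character at position 4 + 2 = 6 -> 'e'

Best match: offset=1, length=2 (matching 'aa' starting at position 3)
LZ77 triple: (1, 2, 'e')


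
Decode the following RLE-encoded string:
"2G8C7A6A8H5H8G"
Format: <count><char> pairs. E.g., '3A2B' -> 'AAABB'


Expanding each <count><char> pair:
  2G -> 'GG'
  8C -> 'CCCCCCCC'
  7A -> 'AAAAAAA'
  6A -> 'AAAAAA'
  8H -> 'HHHHHHHH'
  5H -> 'HHHHH'
  8G -> 'GGGGGGGG'

Decoded = GGCCCCCCCCAAAAAAAAAAAAAHHHHHHHHHHHHHGGGGGGGG


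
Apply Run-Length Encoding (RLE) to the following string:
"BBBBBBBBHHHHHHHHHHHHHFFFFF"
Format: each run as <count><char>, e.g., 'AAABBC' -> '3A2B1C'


Scanning runs left to right:
  i=0: run of 'B' x 8 -> '8B'
  i=8: run of 'H' x 13 -> '13H'
  i=21: run of 'F' x 5 -> '5F'

RLE = 8B13H5F


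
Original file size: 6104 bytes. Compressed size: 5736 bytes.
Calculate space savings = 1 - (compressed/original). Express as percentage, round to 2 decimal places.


ratio = compressed/original = 5736/6104 = 0.939712
savings = 1 - ratio = 1 - 0.939712 = 0.060288
as a percentage: 0.060288 * 100 = 6.03%

Space savings = 1 - 5736/6104 = 6.03%


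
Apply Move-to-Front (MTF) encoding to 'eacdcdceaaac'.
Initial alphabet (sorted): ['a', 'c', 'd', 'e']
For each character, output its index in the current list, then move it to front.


MTF encoding:
'e': index 3 in ['a', 'c', 'd', 'e'] -> ['e', 'a', 'c', 'd']
'a': index 1 in ['e', 'a', 'c', 'd'] -> ['a', 'e', 'c', 'd']
'c': index 2 in ['a', 'e', 'c', 'd'] -> ['c', 'a', 'e', 'd']
'd': index 3 in ['c', 'a', 'e', 'd'] -> ['d', 'c', 'a', 'e']
'c': index 1 in ['d', 'c', 'a', 'e'] -> ['c', 'd', 'a', 'e']
'd': index 1 in ['c', 'd', 'a', 'e'] -> ['d', 'c', 'a', 'e']
'c': index 1 in ['d', 'c', 'a', 'e'] -> ['c', 'd', 'a', 'e']
'e': index 3 in ['c', 'd', 'a', 'e'] -> ['e', 'c', 'd', 'a']
'a': index 3 in ['e', 'c', 'd', 'a'] -> ['a', 'e', 'c', 'd']
'a': index 0 in ['a', 'e', 'c', 'd'] -> ['a', 'e', 'c', 'd']
'a': index 0 in ['a', 'e', 'c', 'd'] -> ['a', 'e', 'c', 'd']
'c': index 2 in ['a', 'e', 'c', 'd'] -> ['c', 'a', 'e', 'd']


Output: [3, 1, 2, 3, 1, 1, 1, 3, 3, 0, 0, 2]


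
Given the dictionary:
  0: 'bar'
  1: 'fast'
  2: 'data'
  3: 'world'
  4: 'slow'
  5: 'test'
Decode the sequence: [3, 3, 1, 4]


Look up each index in the dictionary:
  3 -> 'world'
  3 -> 'world'
  1 -> 'fast'
  4 -> 'slow'

Decoded: "world world fast slow"


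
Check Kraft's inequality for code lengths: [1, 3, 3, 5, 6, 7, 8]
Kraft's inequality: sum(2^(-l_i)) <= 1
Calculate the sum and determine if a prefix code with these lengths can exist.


Sum = 2^(-1) + 2^(-3) + 2^(-3) + 2^(-5) + 2^(-6) + 2^(-7) + 2^(-8)
    = 0.5 + 0.125 + 0.125 + 0.03125 + 0.015625 + 0.0078125 + 0.00390625
    = 207/256 = 0.80859375
Since 0.80859375 <= 1, Kraft's inequality IS satisfied.
A prefix code with these lengths CAN exist.

Kraft sum = 0.80859375. Satisfied.


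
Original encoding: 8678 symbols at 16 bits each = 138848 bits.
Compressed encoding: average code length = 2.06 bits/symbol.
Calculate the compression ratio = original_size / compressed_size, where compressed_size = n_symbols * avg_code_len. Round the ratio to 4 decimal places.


original_size = n_symbols * orig_bits = 8678 * 16 = 138848 bits
compressed_size = n_symbols * avg_code_len = 8678 * 2.06 = 17876.68 bits
ratio = original_size / compressed_size = 138848 / 17876.68 = 7.767

Compression ratio = 7.767


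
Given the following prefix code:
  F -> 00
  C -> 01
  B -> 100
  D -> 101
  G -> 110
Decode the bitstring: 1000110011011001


Decoding step by step:
Bits 100 -> B
Bits 01 -> C
Bits 100 -> B
Bits 110 -> G
Bits 110 -> G
Bits 01 -> C


Decoded message: BCBGGC


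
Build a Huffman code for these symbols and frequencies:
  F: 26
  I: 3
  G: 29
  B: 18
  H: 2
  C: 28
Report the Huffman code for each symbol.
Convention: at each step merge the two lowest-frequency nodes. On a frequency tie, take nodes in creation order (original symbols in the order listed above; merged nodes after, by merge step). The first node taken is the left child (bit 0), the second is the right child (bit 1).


Huffman tree construction:
Step 1: Merge H(2) + I(3) = 5
Step 2: Merge (H+I)(5) + B(18) = 23
Step 3: Merge ((H+I)+B)(23) + F(26) = 49
Step 4: Merge C(28) + G(29) = 57
Step 5: Merge (((H+I)+B)+F)(49) + (C+G)(57) = 106
Read each symbol's code off the tree from the root (left child = 0, right child = 1).

Codes:
  F: 01 (length 2)
  I: 0001 (length 4)
  G: 11 (length 2)
  B: 001 (length 3)
  H: 0000 (length 4)
  C: 10 (length 2)
Average code length: 240/106 = 2.2642 bits/symbol


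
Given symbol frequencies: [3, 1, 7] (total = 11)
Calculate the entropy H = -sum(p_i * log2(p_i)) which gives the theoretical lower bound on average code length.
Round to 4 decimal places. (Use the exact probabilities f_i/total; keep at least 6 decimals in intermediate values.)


Per-symbol terms -p_i * log2(p_i) with p_i = f_i/11:
  p = 3/11 = 0.272727: log2(p) = -1.874469, -p*log2(p) = 0.511219
  p = 1/11 = 0.090909: log2(p) = -3.459432, -p*log2(p) = 0.314494
  p = 7/11 = 0.636364: log2(p) = -0.652077, -p*log2(p) = 0.414958
H = 0.511219 + 0.314494 + 0.414958 = 1.240671

H = 1.2407 bits/symbol


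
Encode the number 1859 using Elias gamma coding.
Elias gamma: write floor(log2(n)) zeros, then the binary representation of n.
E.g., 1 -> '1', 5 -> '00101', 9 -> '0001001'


num_bits = floor(log2(1859)) + 1 = 11
leading_zeros = num_bits - 1 = 10
binary(1859) = 11101000011

Elias gamma(1859) = '0000000000' + '11101000011' = 000000000011101000011 (21 bits)


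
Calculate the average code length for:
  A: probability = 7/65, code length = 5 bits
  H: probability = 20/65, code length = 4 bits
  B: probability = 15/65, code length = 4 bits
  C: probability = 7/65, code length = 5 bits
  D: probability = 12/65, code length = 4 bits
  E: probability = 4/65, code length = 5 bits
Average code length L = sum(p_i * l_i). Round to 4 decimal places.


Weighted contributions p_i * l_i:
  A: (7/65) * 5 = 35/65
  H: (20/65) * 4 = 80/65
  B: (15/65) * 4 = 60/65
  C: (7/65) * 5 = 35/65
  D: (12/65) * 4 = 48/65
  E: (4/65) * 5 = 20/65
Sum = (35 + 80 + 60 + 35 + 48 + 20)/65 = 278/65

L = 278/65 = 4.2769 bits/symbol


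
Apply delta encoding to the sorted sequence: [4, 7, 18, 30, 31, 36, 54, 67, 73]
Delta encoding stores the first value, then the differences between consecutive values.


First value: 4
Deltas:
  7 - 4 = 3
  18 - 7 = 11
  30 - 18 = 12
  31 - 30 = 1
  36 - 31 = 5
  54 - 36 = 18
  67 - 54 = 13
  73 - 67 = 6


Delta encoded: [4, 3, 11, 12, 1, 5, 18, 13, 6]


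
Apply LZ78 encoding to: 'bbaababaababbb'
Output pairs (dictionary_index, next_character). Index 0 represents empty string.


LZ78 encoding steps:
Dictionary: {0: ''}
Step 1: w='' (idx 0), next='b' -> output (0, 'b'), add 'b' as idx 1
Step 2: w='b' (idx 1), next='a' -> output (1, 'a'), add 'ba' as idx 2
Step 3: w='' (idx 0), next='a' -> output (0, 'a'), add 'a' as idx 3
Step 4: w='ba' (idx 2), next='b' -> output (2, 'b'), add 'bab' as idx 4
Step 5: w='a' (idx 3), next='a' -> output (3, 'a'), add 'aa' as idx 5
Step 6: w='bab' (idx 4), next='b' -> output (4, 'b'), add 'babb' as idx 6
Step 7: w='b' (idx 1), end of input -> output (1, '')


Encoded: [(0, 'b'), (1, 'a'), (0, 'a'), (2, 'b'), (3, 'a'), (4, 'b'), (1, '')]


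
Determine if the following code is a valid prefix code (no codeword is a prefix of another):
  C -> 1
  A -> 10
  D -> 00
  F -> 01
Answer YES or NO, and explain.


Checking each pair (does one codeword prefix another?):
  C='1' vs A='10': prefix -- VIOLATION

NO -- this is NOT a valid prefix code. C (1) is a prefix of A (10).


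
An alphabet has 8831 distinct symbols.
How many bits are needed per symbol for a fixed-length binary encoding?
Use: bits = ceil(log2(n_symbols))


log2(8831) = 13.1084
Bracket: 2^13 = 8192 < 8831 <= 2^14 = 16384
So ceil(log2(8831)) = 14

bits = ceil(log2(8831)) = ceil(13.1084) = 14 bits


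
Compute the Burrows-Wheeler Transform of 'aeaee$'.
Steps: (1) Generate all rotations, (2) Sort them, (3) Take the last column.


Rotations (sorted):
  0: $aeaee -> last char: e
  1: aeaee$ -> last char: $
  2: aee$ae -> last char: e
  3: e$aeae -> last char: e
  4: eaee$a -> last char: a
  5: ee$aea -> last char: a


BWT = e$eeaa


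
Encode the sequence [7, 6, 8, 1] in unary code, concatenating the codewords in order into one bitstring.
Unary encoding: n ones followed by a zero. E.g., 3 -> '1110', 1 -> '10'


Encode each number as n ones followed by a terminating 0:
  7 -> 11111110 (8 bits)
  6 -> 1111110 (7 bits)
  8 -> 111111110 (9 bits)
  1 -> 10 (2 bits)
Total length = 8 + 7 + 9 + 2 = 26 bits.

Unary([7, 6, 8, 1]) = 11111110111111011111111010 (26 bits)


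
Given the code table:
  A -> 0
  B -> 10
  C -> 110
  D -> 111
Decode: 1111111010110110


Decoding:
111 -> D
111 -> D
10 -> B
10 -> B
110 -> C
110 -> C


Result: DDBBCC


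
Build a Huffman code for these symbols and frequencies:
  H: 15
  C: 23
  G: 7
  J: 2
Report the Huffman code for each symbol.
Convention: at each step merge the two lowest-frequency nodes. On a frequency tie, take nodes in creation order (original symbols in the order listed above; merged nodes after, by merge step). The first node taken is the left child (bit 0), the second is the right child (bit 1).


Huffman tree construction:
Step 1: Merge J(2) + G(7) = 9
Step 2: Merge (J+G)(9) + H(15) = 24
Step 3: Merge C(23) + ((J+G)+H)(24) = 47
Read each symbol's code off the tree from the root (left child = 0, right child = 1).

Codes:
  H: 11 (length 2)
  C: 0 (length 1)
  G: 101 (length 3)
  J: 100 (length 3)
Average code length: 80/47 = 1.7021 bits/symbol


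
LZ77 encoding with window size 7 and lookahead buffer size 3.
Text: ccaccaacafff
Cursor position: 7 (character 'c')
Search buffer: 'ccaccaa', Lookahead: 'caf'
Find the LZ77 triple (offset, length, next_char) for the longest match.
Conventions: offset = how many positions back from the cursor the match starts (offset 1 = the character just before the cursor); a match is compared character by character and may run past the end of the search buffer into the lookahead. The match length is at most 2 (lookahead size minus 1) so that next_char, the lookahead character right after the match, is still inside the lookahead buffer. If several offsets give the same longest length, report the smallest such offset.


Try each offset into the search buffer:
  offset=1 (pos 6, char 'a'): match length 0
  offset=2 (pos 5, char 'a'): match length 0
  offset=3 (pos 4, char 'c'): match length 2
  offset=4 (pos 3, char 'c'): match length 1
  offset=5 (pos 2, char 'a'): match length 0
  offset=6 (pos 1, char 'c'): match length 2
  offset=7 (pos 0, char 'c'): match length 1
Longest match has length 2, found at offsets 3, 6; take the smallest, offset 3.
next_char = character at position 7 + 2 = 9 -> 'f'

Best match: offset=3, length=2 (matching 'ca' starting at position 4)
LZ77 triple: (3, 2, 'f')


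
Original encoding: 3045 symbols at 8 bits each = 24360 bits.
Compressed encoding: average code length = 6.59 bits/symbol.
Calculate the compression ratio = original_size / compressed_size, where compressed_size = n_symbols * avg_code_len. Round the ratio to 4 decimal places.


original_size = n_symbols * orig_bits = 3045 * 8 = 24360 bits
compressed_size = n_symbols * avg_code_len = 3045 * 6.59 = 20066.55 bits
ratio = original_size / compressed_size = 24360 / 20066.55 = 1.214

Compression ratio = 1.214


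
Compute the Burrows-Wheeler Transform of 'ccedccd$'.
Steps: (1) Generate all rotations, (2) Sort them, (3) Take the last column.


Rotations (sorted):
  0: $ccedccd -> last char: d
  1: ccd$cced -> last char: d
  2: ccedccd$ -> last char: $
  3: cd$ccedc -> last char: c
  4: cedccd$c -> last char: c
  5: d$ccedcc -> last char: c
  6: dccd$cce -> last char: e
  7: edccd$cc -> last char: c


BWT = dd$cccec


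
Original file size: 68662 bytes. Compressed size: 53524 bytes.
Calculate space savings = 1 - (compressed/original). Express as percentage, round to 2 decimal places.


ratio = compressed/original = 53524/68662 = 0.779529
savings = 1 - ratio = 1 - 0.779529 = 0.220471
as a percentage: 0.220471 * 100 = 22.05%

Space savings = 1 - 53524/68662 = 22.05%


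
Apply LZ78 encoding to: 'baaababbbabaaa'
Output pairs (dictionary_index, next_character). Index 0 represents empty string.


LZ78 encoding steps:
Dictionary: {0: ''}
Step 1: w='' (idx 0), next='b' -> output (0, 'b'), add 'b' as idx 1
Step 2: w='' (idx 0), next='a' -> output (0, 'a'), add 'a' as idx 2
Step 3: w='a' (idx 2), next='a' -> output (2, 'a'), add 'aa' as idx 3
Step 4: w='b' (idx 1), next='a' -> output (1, 'a'), add 'ba' as idx 4
Step 5: w='b' (idx 1), next='b' -> output (1, 'b'), add 'bb' as idx 5
Step 6: w='ba' (idx 4), next='b' -> output (4, 'b'), add 'bab' as idx 6
Step 7: w='aa' (idx 3), next='a' -> output (3, 'a'), add 'aaa' as idx 7


Encoded: [(0, 'b'), (0, 'a'), (2, 'a'), (1, 'a'), (1, 'b'), (4, 'b'), (3, 'a')]


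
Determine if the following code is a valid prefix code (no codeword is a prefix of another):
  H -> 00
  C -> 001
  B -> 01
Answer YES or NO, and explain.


Checking each pair (does one codeword prefix another?):
  H='00' vs C='001': prefix -- VIOLATION

NO -- this is NOT a valid prefix code. H (00) is a prefix of C (001).


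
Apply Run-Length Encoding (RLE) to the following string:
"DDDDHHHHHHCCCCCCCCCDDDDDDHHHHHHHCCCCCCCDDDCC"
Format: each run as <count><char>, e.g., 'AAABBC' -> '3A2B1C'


Scanning runs left to right:
  i=0: run of 'D' x 4 -> '4D'
  i=4: run of 'H' x 6 -> '6H'
  i=10: run of 'C' x 9 -> '9C'
  i=19: run of 'D' x 6 -> '6D'
  i=25: run of 'H' x 7 -> '7H'
  i=32: run of 'C' x 7 -> '7C'
  i=39: run of 'D' x 3 -> '3D'
  i=42: run of 'C' x 2 -> '2C'

RLE = 4D6H9C6D7H7C3D2C


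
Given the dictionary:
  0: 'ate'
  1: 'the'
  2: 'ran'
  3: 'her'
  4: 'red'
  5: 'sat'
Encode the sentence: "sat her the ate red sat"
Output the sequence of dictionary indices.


Look up each word in the dictionary:
  'sat' -> 5
  'her' -> 3
  'the' -> 1
  'ate' -> 0
  'red' -> 4
  'sat' -> 5

Encoded: [5, 3, 1, 0, 4, 5]


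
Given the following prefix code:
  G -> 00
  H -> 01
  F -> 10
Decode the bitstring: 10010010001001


Decoding step by step:
Bits 10 -> F
Bits 01 -> H
Bits 00 -> G
Bits 10 -> F
Bits 00 -> G
Bits 10 -> F
Bits 01 -> H


Decoded message: FHGFGFH


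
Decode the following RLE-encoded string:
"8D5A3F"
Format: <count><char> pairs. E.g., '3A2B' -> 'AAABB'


Expanding each <count><char> pair:
  8D -> 'DDDDDDDD'
  5A -> 'AAAAA'
  3F -> 'FFF'

Decoded = DDDDDDDDAAAAAFFF


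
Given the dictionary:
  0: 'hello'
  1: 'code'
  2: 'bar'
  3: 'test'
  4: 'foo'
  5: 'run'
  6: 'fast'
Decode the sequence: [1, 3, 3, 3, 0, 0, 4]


Look up each index in the dictionary:
  1 -> 'code'
  3 -> 'test'
  3 -> 'test'
  3 -> 'test'
  0 -> 'hello'
  0 -> 'hello'
  4 -> 'foo'

Decoded: "code test test test hello hello foo"


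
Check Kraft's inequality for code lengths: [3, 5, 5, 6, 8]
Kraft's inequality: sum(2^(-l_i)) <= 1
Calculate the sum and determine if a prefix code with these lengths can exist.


Sum = 2^(-3) + 2^(-5) + 2^(-5) + 2^(-6) + 2^(-8)
    = 0.125 + 0.03125 + 0.03125 + 0.015625 + 0.00390625
    = 53/256 = 0.20703125
Since 0.20703125 <= 1, Kraft's inequality IS satisfied.
A prefix code with these lengths CAN exist.

Kraft sum = 0.20703125. Satisfied.


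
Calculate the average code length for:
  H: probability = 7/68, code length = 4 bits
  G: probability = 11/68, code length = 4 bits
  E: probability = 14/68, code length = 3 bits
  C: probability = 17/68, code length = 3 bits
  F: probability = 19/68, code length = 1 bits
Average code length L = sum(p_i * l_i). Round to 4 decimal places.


Weighted contributions p_i * l_i:
  H: (7/68) * 4 = 28/68
  G: (11/68) * 4 = 44/68
  E: (14/68) * 3 = 42/68
  C: (17/68) * 3 = 51/68
  F: (19/68) * 1 = 19/68
Sum = (28 + 44 + 42 + 51 + 19)/68 = 184/68

L = 184/68 = 2.7059 bits/symbol


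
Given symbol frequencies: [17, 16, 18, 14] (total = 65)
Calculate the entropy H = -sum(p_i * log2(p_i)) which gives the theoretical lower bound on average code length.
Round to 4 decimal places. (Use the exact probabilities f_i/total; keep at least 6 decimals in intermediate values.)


Per-symbol terms -p_i * log2(p_i) with p_i = f_i/65:
  p = 17/65 = 0.261538: log2(p) = -1.934905, -p*log2(p) = 0.506052
  p = 16/65 = 0.246154: log2(p) = -2.022368, -p*log2(p) = 0.497814
  p = 18/65 = 0.276923: log2(p) = -1.852443, -p*log2(p) = 0.512984
  p = 14/65 = 0.215385: log2(p) = -2.215013, -p*log2(p) = 0.477080
H = 0.506052 + 0.497814 + 0.512984 + 0.477080 = 1.993930

H = 1.9939 bits/symbol


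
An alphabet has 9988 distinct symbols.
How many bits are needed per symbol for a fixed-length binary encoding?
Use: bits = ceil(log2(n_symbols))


log2(9988) = 13.286
Bracket: 2^13 = 8192 < 9988 <= 2^14 = 16384
So ceil(log2(9988)) = 14

bits = ceil(log2(9988)) = ceil(13.286) = 14 bits


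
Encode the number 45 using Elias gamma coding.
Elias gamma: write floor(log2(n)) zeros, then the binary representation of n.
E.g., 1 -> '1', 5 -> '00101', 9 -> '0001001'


num_bits = floor(log2(45)) + 1 = 6
leading_zeros = num_bits - 1 = 5
binary(45) = 101101

Elias gamma(45) = '00000' + '101101' = 00000101101 (11 bits)


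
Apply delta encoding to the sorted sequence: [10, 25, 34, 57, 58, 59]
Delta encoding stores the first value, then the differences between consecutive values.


First value: 10
Deltas:
  25 - 10 = 15
  34 - 25 = 9
  57 - 34 = 23
  58 - 57 = 1
  59 - 58 = 1


Delta encoded: [10, 15, 9, 23, 1, 1]


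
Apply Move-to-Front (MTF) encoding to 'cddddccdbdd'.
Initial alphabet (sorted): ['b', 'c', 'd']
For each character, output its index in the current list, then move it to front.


MTF encoding:
'c': index 1 in ['b', 'c', 'd'] -> ['c', 'b', 'd']
'd': index 2 in ['c', 'b', 'd'] -> ['d', 'c', 'b']
'd': index 0 in ['d', 'c', 'b'] -> ['d', 'c', 'b']
'd': index 0 in ['d', 'c', 'b'] -> ['d', 'c', 'b']
'd': index 0 in ['d', 'c', 'b'] -> ['d', 'c', 'b']
'c': index 1 in ['d', 'c', 'b'] -> ['c', 'd', 'b']
'c': index 0 in ['c', 'd', 'b'] -> ['c', 'd', 'b']
'd': index 1 in ['c', 'd', 'b'] -> ['d', 'c', 'b']
'b': index 2 in ['d', 'c', 'b'] -> ['b', 'd', 'c']
'd': index 1 in ['b', 'd', 'c'] -> ['d', 'b', 'c']
'd': index 0 in ['d', 'b', 'c'] -> ['d', 'b', 'c']


Output: [1, 2, 0, 0, 0, 1, 0, 1, 2, 1, 0]


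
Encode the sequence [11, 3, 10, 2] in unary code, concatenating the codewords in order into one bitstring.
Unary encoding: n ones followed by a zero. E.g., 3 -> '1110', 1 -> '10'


Encode each number as n ones followed by a terminating 0:
  11 -> 111111111110 (12 bits)
  3 -> 1110 (4 bits)
  10 -> 11111111110 (11 bits)
  2 -> 110 (3 bits)
Total length = 12 + 4 + 11 + 3 = 30 bits.

Unary([11, 3, 10, 2]) = 111111111110111011111111110110 (30 bits)


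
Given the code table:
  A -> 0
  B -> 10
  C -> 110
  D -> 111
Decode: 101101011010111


Decoding:
10 -> B
110 -> C
10 -> B
110 -> C
10 -> B
111 -> D


Result: BCBCBD


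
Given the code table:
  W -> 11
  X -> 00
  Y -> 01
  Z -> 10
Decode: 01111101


Decoding:
01 -> Y
11 -> W
11 -> W
01 -> Y


Result: YWWY


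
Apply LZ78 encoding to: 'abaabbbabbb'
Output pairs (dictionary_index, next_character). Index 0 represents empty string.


LZ78 encoding steps:
Dictionary: {0: ''}
Step 1: w='' (idx 0), next='a' -> output (0, 'a'), add 'a' as idx 1
Step 2: w='' (idx 0), next='b' -> output (0, 'b'), add 'b' as idx 2
Step 3: w='a' (idx 1), next='a' -> output (1, 'a'), add 'aa' as idx 3
Step 4: w='b' (idx 2), next='b' -> output (2, 'b'), add 'bb' as idx 4
Step 5: w='b' (idx 2), next='a' -> output (2, 'a'), add 'ba' as idx 5
Step 6: w='bb' (idx 4), next='b' -> output (4, 'b'), add 'bbb' as idx 6


Encoded: [(0, 'a'), (0, 'b'), (1, 'a'), (2, 'b'), (2, 'a'), (4, 'b')]


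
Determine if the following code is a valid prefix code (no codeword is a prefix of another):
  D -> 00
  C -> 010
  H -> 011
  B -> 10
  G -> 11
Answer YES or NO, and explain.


Checking each pair (does one codeword prefix another?):
  D='00' vs C='010': no prefix
  D='00' vs H='011': no prefix
  D='00' vs B='10': no prefix
  D='00' vs G='11': no prefix
  C='010' vs D='00': no prefix
  C='010' vs H='011': no prefix
  C='010' vs B='10': no prefix
  C='010' vs G='11': no prefix
  H='011' vs D='00': no prefix
  H='011' vs C='010': no prefix
  H='011' vs B='10': no prefix
  H='011' vs G='11': no prefix
  B='10' vs D='00': no prefix
  B='10' vs C='010': no prefix
  B='10' vs H='011': no prefix
  B='10' vs G='11': no prefix
  G='11' vs D='00': no prefix
  G='11' vs C='010': no prefix
  G='11' vs H='011': no prefix
  G='11' vs B='10': no prefix
No violation found over all pairs.

YES -- this is a valid prefix code. No codeword is a prefix of any other codeword.


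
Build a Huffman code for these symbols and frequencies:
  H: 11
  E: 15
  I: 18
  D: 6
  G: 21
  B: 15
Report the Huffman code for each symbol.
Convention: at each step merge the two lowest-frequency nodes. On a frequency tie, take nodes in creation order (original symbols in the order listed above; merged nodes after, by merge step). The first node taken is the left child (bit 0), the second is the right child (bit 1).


Huffman tree construction:
Step 1: Merge D(6) + H(11) = 17
Step 2: Merge E(15) + B(15) = 30
Step 3: Merge (D+H)(17) + I(18) = 35
Step 4: Merge G(21) + (E+B)(30) = 51
Step 5: Merge ((D+H)+I)(35) + (G+(E+B))(51) = 86
Read each symbol's code off the tree from the root (left child = 0, right child = 1).

Codes:
  H: 001 (length 3)
  E: 110 (length 3)
  I: 01 (length 2)
  D: 000 (length 3)
  G: 10 (length 2)
  B: 111 (length 3)
Average code length: 219/86 = 2.5465 bits/symbol


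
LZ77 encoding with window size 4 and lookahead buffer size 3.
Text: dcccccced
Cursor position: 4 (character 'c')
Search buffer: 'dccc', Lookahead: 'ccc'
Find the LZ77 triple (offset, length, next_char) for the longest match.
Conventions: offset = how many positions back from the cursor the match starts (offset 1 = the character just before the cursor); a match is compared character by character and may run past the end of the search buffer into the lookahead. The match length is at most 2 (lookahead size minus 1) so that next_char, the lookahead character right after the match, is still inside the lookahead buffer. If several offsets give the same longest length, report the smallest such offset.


Try each offset into the search buffer:
  offset=1 (pos 3, char 'c'): match length 2
  offset=2 (pos 2, char 'c'): match length 2
  offset=3 (pos 1, char 'c'): match length 2
  offset=4 (pos 0, char 'd'): match length 0
Longest match has length 2, found at offsets 1, 2, 3; take the smallest, offset 1.
next_char = character at position 4 + 2 = 6 -> 'c'

Best match: offset=1, length=2 (matching 'cc' starting at position 3)
LZ77 triple: (1, 2, 'c')


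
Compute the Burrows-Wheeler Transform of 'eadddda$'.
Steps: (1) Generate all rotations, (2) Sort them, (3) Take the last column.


Rotations (sorted):
  0: $eadddda -> last char: a
  1: a$eadddd -> last char: d
  2: adddda$e -> last char: e
  3: da$eaddd -> last char: d
  4: dda$eadd -> last char: d
  5: ddda$ead -> last char: d
  6: dddda$ea -> last char: a
  7: eadddda$ -> last char: $


BWT = adeddda$


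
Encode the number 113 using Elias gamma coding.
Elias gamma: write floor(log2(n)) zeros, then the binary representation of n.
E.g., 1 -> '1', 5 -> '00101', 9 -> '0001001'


num_bits = floor(log2(113)) + 1 = 7
leading_zeros = num_bits - 1 = 6
binary(113) = 1110001

Elias gamma(113) = '000000' + '1110001' = 0000001110001 (13 bits)


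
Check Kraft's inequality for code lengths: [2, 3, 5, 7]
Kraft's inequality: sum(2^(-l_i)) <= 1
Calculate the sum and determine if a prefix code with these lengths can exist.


Sum = 2^(-2) + 2^(-3) + 2^(-5) + 2^(-7)
    = 0.25 + 0.125 + 0.03125 + 0.0078125
    = 53/128 = 0.4140625
Since 0.4140625 <= 1, Kraft's inequality IS satisfied.
A prefix code with these lengths CAN exist.

Kraft sum = 0.4140625. Satisfied.


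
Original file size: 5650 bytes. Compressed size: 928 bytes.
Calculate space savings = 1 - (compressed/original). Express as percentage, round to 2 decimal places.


ratio = compressed/original = 928/5650 = 0.164248
savings = 1 - ratio = 1 - 0.164248 = 0.835752
as a percentage: 0.835752 * 100 = 83.58%

Space savings = 1 - 928/5650 = 83.58%


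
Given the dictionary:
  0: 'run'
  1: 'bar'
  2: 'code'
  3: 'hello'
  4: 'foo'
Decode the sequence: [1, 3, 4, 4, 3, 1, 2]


Look up each index in the dictionary:
  1 -> 'bar'
  3 -> 'hello'
  4 -> 'foo'
  4 -> 'foo'
  3 -> 'hello'
  1 -> 'bar'
  2 -> 'code'

Decoded: "bar hello foo foo hello bar code"


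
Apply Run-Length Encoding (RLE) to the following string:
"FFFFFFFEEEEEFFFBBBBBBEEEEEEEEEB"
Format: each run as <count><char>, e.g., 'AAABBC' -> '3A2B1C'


Scanning runs left to right:
  i=0: run of 'F' x 7 -> '7F'
  i=7: run of 'E' x 5 -> '5E'
  i=12: run of 'F' x 3 -> '3F'
  i=15: run of 'B' x 6 -> '6B'
  i=21: run of 'E' x 9 -> '9E'
  i=30: run of 'B' x 1 -> '1B'

RLE = 7F5E3F6B9E1B


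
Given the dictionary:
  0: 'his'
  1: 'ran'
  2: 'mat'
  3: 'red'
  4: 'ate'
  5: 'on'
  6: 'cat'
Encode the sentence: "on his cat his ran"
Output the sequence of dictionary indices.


Look up each word in the dictionary:
  'on' -> 5
  'his' -> 0
  'cat' -> 6
  'his' -> 0
  'ran' -> 1

Encoded: [5, 0, 6, 0, 1]


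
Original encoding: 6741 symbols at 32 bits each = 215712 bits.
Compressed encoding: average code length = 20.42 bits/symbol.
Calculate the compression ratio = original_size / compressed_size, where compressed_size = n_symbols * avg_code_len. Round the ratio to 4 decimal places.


original_size = n_symbols * orig_bits = 6741 * 32 = 215712 bits
compressed_size = n_symbols * avg_code_len = 6741 * 20.42 = 137651.22 bits
ratio = original_size / compressed_size = 215712 / 137651.22 = 1.5671

Compression ratio = 1.5671


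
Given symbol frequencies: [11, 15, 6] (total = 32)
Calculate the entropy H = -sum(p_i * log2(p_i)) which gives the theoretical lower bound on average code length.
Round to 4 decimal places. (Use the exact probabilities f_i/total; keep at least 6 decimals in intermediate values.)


Per-symbol terms -p_i * log2(p_i) with p_i = f_i/32:
  p = 11/32 = 0.343750: log2(p) = -1.540568, -p*log2(p) = 0.529570
  p = 15/32 = 0.468750: log2(p) = -1.093109, -p*log2(p) = 0.512395
  p = 6/32 = 0.187500: log2(p) = -2.415037, -p*log2(p) = 0.452820
H = 0.529570 + 0.512395 + 0.452820 = 1.494785

H = 1.4948 bits/symbol


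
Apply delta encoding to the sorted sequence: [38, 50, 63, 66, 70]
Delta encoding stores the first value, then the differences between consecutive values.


First value: 38
Deltas:
  50 - 38 = 12
  63 - 50 = 13
  66 - 63 = 3
  70 - 66 = 4


Delta encoded: [38, 12, 13, 3, 4]


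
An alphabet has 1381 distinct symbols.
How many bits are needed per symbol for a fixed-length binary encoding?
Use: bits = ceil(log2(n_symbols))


log2(1381) = 10.4315
Bracket: 2^10 = 1024 < 1381 <= 2^11 = 2048
So ceil(log2(1381)) = 11

bits = ceil(log2(1381)) = ceil(10.4315) = 11 bits


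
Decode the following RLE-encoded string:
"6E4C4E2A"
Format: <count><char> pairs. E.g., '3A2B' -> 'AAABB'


Expanding each <count><char> pair:
  6E -> 'EEEEEE'
  4C -> 'CCCC'
  4E -> 'EEEE'
  2A -> 'AA'

Decoded = EEEEEECCCCEEEEAA


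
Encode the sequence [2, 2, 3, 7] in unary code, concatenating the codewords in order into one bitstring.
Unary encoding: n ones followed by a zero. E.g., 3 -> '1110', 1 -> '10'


Encode each number as n ones followed by a terminating 0:
  2 -> 110 (3 bits)
  2 -> 110 (3 bits)
  3 -> 1110 (4 bits)
  7 -> 11111110 (8 bits)
Total length = 3 + 3 + 4 + 8 = 18 bits.

Unary([2, 2, 3, 7]) = 110110111011111110 (18 bits)


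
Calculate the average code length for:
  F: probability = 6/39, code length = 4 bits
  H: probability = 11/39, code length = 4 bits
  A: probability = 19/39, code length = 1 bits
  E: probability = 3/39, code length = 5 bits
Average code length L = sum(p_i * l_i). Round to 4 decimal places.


Weighted contributions p_i * l_i:
  F: (6/39) * 4 = 24/39
  H: (11/39) * 4 = 44/39
  A: (19/39) * 1 = 19/39
  E: (3/39) * 5 = 15/39
Sum = (24 + 44 + 19 + 15)/39 = 102/39

L = 102/39 = 2.6154 bits/symbol


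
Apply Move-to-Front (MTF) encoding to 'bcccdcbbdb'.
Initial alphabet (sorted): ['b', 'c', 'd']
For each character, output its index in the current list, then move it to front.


MTF encoding:
'b': index 0 in ['b', 'c', 'd'] -> ['b', 'c', 'd']
'c': index 1 in ['b', 'c', 'd'] -> ['c', 'b', 'd']
'c': index 0 in ['c', 'b', 'd'] -> ['c', 'b', 'd']
'c': index 0 in ['c', 'b', 'd'] -> ['c', 'b', 'd']
'd': index 2 in ['c', 'b', 'd'] -> ['d', 'c', 'b']
'c': index 1 in ['d', 'c', 'b'] -> ['c', 'd', 'b']
'b': index 2 in ['c', 'd', 'b'] -> ['b', 'c', 'd']
'b': index 0 in ['b', 'c', 'd'] -> ['b', 'c', 'd']
'd': index 2 in ['b', 'c', 'd'] -> ['d', 'b', 'c']
'b': index 1 in ['d', 'b', 'c'] -> ['b', 'd', 'c']


Output: [0, 1, 0, 0, 2, 1, 2, 0, 2, 1]
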